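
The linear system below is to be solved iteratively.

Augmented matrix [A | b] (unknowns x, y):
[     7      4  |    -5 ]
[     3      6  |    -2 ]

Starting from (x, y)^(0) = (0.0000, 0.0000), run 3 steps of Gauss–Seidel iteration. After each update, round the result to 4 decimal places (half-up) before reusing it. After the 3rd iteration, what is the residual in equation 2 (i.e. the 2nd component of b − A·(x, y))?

Iteration 1:
  x = (-5 - (4)·0.0000) / (7) = -0.7143
  y = (-2 - (3)·-0.7143) / (6) = 0.0238
Iteration 2:
  x = (-5 - (4)·0.0238) / (7) = -0.7279
  y = (-2 - (3)·-0.7279) / (6) = 0.0306
Iteration 3:
  x = (-5 - (4)·0.0306) / (7) = -0.7318
  y = (-2 - (3)·-0.7318) / (6) = 0.0326
Residual b − A·x = (-0.0078, -0.0002)

-0.0002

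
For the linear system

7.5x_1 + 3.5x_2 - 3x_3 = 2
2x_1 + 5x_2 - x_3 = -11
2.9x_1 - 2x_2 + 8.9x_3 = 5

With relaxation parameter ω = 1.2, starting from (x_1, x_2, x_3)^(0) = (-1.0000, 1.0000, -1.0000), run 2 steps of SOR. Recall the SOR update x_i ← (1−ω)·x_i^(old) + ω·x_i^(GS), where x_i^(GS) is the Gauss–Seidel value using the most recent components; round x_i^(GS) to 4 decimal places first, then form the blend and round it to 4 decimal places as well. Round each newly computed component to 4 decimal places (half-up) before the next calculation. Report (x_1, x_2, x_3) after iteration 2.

(2.1598, -3.0352, -1.0516)

Iteration 1:
  x_1: GS value = (2 - (3.5)·1.0000 - (-3)·-1.0000) / (7.5) = -0.6000;  x_1 ← (1−ω)·-1.0000 + ω·-0.6000 = -0.5200
  x_2: GS value = (-11 - (2)·-0.5200 - (-1)·-1.0000) / (5) = -2.1920;  x_2 ← (1−ω)·1.0000 + ω·-2.1920 = -2.8304
  x_3: GS value = (5 - (2.9)·-0.5200 - (-2)·-2.8304) / (8.9) = 0.0952;  x_3 ← (1−ω)·-1.0000 + ω·0.0952 = 0.3142
Iteration 2:
  x_1: GS value = (2 - (3.5)·-2.8304 - (-3)·0.3142) / (7.5) = 1.7132;  x_1 ← (1−ω)·-0.5200 + ω·1.7132 = 2.1598
  x_2: GS value = (-11 - (2)·2.1598 - (-1)·0.3142) / (5) = -3.0011;  x_2 ← (1−ω)·-2.8304 + ω·-3.0011 = -3.0352
  x_3: GS value = (5 - (2.9)·2.1598 - (-2)·-3.0352) / (8.9) = -0.8240;  x_3 ← (1−ω)·0.3142 + ω·-0.8240 = -1.0516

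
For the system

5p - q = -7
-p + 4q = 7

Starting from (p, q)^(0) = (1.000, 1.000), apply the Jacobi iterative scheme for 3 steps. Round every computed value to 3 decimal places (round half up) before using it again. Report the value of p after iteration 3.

-1.110

Iteration 1:
  p = (-7 - (-1)·1.000) / (5) = -1.200
  q = (7 - (-1)·1.000) / (4) = 2.000
Iteration 2:
  p = (-7 - (-1)·2.000) / (5) = -1.000
  q = (7 - (-1)·-1.200) / (4) = 1.450
Iteration 3:
  p = (-7 - (-1)·1.450) / (5) = -1.110
  q = (7 - (-1)·-1.000) / (4) = 1.500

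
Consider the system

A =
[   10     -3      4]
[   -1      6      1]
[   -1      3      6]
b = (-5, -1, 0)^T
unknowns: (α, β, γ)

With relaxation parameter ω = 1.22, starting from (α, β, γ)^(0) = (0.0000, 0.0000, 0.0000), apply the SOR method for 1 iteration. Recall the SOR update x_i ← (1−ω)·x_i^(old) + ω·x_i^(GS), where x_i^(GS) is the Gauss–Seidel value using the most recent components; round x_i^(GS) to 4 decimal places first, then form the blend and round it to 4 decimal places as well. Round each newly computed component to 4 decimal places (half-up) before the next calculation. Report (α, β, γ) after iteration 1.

Iteration 1:
  α: GS value = (-5 - (-3)·0.0000 - (4)·0.0000) / (10) = -0.5000;  α ← (1−ω)·0.0000 + ω·-0.5000 = -0.6100
  β: GS value = (-1 - (-1)·-0.6100 - (1)·0.0000) / (6) = -0.2683;  β ← (1−ω)·0.0000 + ω·-0.2683 = -0.3273
  γ: GS value = (0 - (-1)·-0.6100 - (3)·-0.3273) / (6) = 0.0620;  γ ← (1−ω)·0.0000 + ω·0.0620 = 0.0756

(-0.6100, -0.3273, 0.0756)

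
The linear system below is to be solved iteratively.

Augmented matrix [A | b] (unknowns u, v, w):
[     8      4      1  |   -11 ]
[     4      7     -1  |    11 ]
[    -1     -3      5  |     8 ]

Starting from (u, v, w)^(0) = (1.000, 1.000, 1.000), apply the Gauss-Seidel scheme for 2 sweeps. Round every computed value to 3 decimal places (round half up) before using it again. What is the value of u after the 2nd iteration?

-3.168

Iteration 1:
  u = (-11 - (4)·1.000 - (1)·1.000) / (8) = -2.000
  v = (11 - (4)·-2.000 - (-1)·1.000) / (7) = 2.857
  w = (8 - (-1)·-2.000 - (-3)·2.857) / (5) = 2.914
Iteration 2:
  u = (-11 - (4)·2.857 - (1)·2.914) / (8) = -3.168
  v = (11 - (4)·-3.168 - (-1)·2.914) / (7) = 3.798
  w = (8 - (-1)·-3.168 - (-3)·3.798) / (5) = 3.245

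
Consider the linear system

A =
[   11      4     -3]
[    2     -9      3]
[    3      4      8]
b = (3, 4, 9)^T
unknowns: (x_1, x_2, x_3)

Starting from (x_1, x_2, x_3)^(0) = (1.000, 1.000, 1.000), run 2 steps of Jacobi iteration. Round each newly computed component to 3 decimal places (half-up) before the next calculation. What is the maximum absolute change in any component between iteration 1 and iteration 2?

0.751

Iteration 1:
  x_1 = (3 - (4)·1.000 - (-3)·1.000) / (11) = 0.182
  x_2 = (4 - (2)·1.000 - (3)·1.000) / (-9) = 0.111
  x_3 = (9 - (3)·1.000 - (4)·1.000) / (8) = 0.250
Iteration 2:
  x_1 = (3 - (4)·0.111 - (-3)·0.250) / (11) = 0.301
  x_2 = (4 - (2)·0.182 - (3)·0.250) / (-9) = -0.321
  x_3 = (9 - (3)·0.182 - (4)·0.111) / (8) = 1.001
Change: (0.119, -0.432, 0.751) → max |·| = 0.751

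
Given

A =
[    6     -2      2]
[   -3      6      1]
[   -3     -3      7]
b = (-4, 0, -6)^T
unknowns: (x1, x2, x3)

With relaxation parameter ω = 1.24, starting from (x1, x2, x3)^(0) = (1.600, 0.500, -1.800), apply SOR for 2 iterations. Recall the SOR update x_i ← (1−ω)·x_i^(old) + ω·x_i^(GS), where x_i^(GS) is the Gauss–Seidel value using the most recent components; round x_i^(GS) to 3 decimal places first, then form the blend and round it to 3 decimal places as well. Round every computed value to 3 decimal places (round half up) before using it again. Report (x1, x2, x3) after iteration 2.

Iteration 1:
  x1: GS value = (-4 - (-2)·0.500 - (2)·-1.800) / (6) = 0.100;  x1 ← (1−ω)·1.600 + ω·0.100 = -0.260
  x2: GS value = (0 - (-3)·-0.260 - (1)·-1.800) / (6) = 0.170;  x2 ← (1−ω)·0.500 + ω·0.170 = 0.091
  x3: GS value = (-6 - (-3)·-0.260 - (-3)·0.091) / (7) = -0.930;  x3 ← (1−ω)·-1.800 + ω·-0.930 = -0.721
Iteration 2:
  x1: GS value = (-4 - (-2)·0.091 - (2)·-0.721) / (6) = -0.396;  x1 ← (1−ω)·-0.260 + ω·-0.396 = -0.429
  x2: GS value = (0 - (-3)·-0.429 - (1)·-0.721) / (6) = -0.094;  x2 ← (1−ω)·0.091 + ω·-0.094 = -0.138
  x3: GS value = (-6 - (-3)·-0.429 - (-3)·-0.138) / (7) = -1.100;  x3 ← (1−ω)·-0.721 + ω·-1.100 = -1.191

(-0.429, -0.138, -1.191)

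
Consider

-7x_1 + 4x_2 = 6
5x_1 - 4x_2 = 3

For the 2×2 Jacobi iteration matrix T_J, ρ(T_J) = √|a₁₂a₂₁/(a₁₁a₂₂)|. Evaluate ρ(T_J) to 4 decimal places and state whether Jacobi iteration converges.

a₁₂a₂₁/(a₁₁a₂₂) = (4)·(5) / ((-7)·(-4)) = 0.714286
ρ = √|0.714286| = √0.714286 = 0.8452
ρ < 1, so Jacobi converges

0.8452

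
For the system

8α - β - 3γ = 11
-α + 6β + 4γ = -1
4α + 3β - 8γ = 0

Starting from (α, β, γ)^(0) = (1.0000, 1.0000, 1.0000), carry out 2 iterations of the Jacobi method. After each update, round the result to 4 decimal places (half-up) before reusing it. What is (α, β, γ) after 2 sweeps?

(1.6198, -0.4375, 0.6875)

Iteration 1:
  α = (11 - (-1)·1.0000 - (-3)·1.0000) / (8) = 1.8750
  β = (-1 - (-1)·1.0000 - (4)·1.0000) / (6) = -0.6667
  γ = (0 - (4)·1.0000 - (3)·1.0000) / (-8) = 0.8750
Iteration 2:
  α = (11 - (-1)·-0.6667 - (-3)·0.8750) / (8) = 1.6198
  β = (-1 - (-1)·1.8750 - (4)·0.8750) / (6) = -0.4375
  γ = (0 - (4)·1.8750 - (3)·-0.6667) / (-8) = 0.6875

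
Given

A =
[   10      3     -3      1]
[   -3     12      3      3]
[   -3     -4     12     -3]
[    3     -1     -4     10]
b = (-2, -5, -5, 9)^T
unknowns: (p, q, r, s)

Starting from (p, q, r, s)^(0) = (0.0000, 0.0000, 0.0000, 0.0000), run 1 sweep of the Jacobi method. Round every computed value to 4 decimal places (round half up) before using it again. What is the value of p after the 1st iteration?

-0.2000

Iteration 1:
  p = (-2 - (3)·0.0000 - (-3)·0.0000 - (1)·0.0000) / (10) = -0.2000
  q = (-5 - (-3)·0.0000 - (3)·0.0000 - (3)·0.0000) / (12) = -0.4167
  r = (-5 - (-3)·0.0000 - (-4)·0.0000 - (-3)·0.0000) / (12) = -0.4167
  s = (9 - (3)·0.0000 - (-1)·0.0000 - (-4)·0.0000) / (10) = 0.9000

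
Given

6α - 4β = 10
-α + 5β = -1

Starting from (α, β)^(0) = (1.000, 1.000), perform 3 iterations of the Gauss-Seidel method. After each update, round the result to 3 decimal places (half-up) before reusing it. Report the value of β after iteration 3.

0.156

Iteration 1:
  α = (10 - (-4)·1.000) / (6) = 2.333
  β = (-1 - (-1)·2.333) / (5) = 0.267
Iteration 2:
  α = (10 - (-4)·0.267) / (6) = 1.845
  β = (-1 - (-1)·1.845) / (5) = 0.169
Iteration 3:
  α = (10 - (-4)·0.169) / (6) = 1.779
  β = (-1 - (-1)·1.779) / (5) = 0.156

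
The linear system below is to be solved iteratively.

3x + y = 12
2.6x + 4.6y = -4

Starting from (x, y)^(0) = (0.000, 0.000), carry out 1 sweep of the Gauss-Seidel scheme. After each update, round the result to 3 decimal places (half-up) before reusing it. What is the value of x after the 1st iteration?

4.000

Iteration 1:
  x = (12 - (1)·0.000) / (3) = 4.000
  y = (-4 - (2.6)·4.000) / (4.6) = -3.130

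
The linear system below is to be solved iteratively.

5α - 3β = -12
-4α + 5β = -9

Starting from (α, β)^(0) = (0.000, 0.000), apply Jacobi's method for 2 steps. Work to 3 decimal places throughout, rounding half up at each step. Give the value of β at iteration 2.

Iteration 1:
  α = (-12 - (-3)·0.000) / (5) = -2.400
  β = (-9 - (-4)·0.000) / (5) = -1.800
Iteration 2:
  α = (-12 - (-3)·-1.800) / (5) = -3.480
  β = (-9 - (-4)·-2.400) / (5) = -3.720

-3.720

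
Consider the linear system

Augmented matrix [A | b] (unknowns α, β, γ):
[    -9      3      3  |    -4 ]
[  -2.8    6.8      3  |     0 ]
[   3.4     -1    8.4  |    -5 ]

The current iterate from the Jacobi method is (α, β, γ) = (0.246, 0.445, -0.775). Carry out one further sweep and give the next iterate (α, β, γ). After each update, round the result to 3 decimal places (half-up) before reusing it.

One sweep:
  α = (-4 - (3)·0.445 - (3)·-0.775) / (-9) = 0.334
  β = (0 - (-2.8)·0.246 - (3)·-0.775) / (6.8) = 0.443
  γ = (-5 - (3.4)·0.246 - (-1)·0.445) / (8.4) = -0.642

(0.334, 0.443, -0.642)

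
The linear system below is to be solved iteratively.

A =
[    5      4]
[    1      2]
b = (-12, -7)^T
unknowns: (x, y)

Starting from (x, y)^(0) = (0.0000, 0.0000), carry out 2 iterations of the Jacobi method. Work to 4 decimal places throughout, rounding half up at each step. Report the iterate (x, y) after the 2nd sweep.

Iteration 1:
  x = (-12 - (4)·0.0000) / (5) = -2.4000
  y = (-7 - (1)·0.0000) / (2) = -3.5000
Iteration 2:
  x = (-12 - (4)·-3.5000) / (5) = 0.4000
  y = (-7 - (1)·-2.4000) / (2) = -2.3000

(0.4000, -2.3000)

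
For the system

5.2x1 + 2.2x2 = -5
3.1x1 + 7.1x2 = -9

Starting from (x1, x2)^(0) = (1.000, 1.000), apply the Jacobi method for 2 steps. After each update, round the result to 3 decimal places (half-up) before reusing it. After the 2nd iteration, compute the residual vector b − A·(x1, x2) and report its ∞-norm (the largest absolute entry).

Iteration 1:
  x1 = (-5 - (2.2)·1.000) / (5.2) = -1.385
  x2 = (-9 - (3.1)·1.000) / (7.1) = -1.704
Iteration 2:
  x1 = (-5 - (2.2)·-1.704) / (5.2) = -0.241
  x2 = (-9 - (3.1)·-1.385) / (7.1) = -0.663
Residual b − A·x = (-2.288, -3.546); ∞-norm = 3.546

3.546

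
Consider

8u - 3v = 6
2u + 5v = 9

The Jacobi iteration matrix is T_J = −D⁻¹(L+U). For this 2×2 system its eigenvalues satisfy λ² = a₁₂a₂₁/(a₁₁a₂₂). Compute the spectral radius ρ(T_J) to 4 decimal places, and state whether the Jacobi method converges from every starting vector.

a₁₂a₂₁/(a₁₁a₂₂) = (-3)·(2) / ((8)·(5)) = -0.150000
ρ = √|-0.150000| = √0.150000 = 0.3873
ρ < 1, so Jacobi converges

0.3873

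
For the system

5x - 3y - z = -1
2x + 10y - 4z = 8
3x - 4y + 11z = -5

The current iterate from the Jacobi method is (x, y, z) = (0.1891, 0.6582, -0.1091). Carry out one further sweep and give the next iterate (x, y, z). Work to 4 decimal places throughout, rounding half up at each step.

(0.1731, 0.7185, -0.2668)

One sweep:
  x = (-1 - (-3)·0.6582 - (-1)·-0.1091) / (5) = 0.1731
  y = (8 - (2)·0.1891 - (-4)·-0.1091) / (10) = 0.7185
  z = (-5 - (3)·0.1891 - (-4)·0.6582) / (11) = -0.2668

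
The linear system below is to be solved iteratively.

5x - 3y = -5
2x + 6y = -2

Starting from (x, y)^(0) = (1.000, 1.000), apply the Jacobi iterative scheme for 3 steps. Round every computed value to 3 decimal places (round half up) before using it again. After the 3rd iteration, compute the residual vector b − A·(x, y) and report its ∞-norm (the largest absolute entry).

Iteration 1:
  x = (-5 - (-3)·1.000) / (5) = -0.400
  y = (-2 - (2)·1.000) / (6) = -0.667
Iteration 2:
  x = (-5 - (-3)·-0.667) / (5) = -1.400
  y = (-2 - (2)·-0.400) / (6) = -0.200
Iteration 3:
  x = (-5 - (-3)·-0.200) / (5) = -1.120
  y = (-2 - (2)·-1.400) / (6) = 0.133
Residual b − A·x = (0.999, -0.558); ∞-norm = 0.999

0.999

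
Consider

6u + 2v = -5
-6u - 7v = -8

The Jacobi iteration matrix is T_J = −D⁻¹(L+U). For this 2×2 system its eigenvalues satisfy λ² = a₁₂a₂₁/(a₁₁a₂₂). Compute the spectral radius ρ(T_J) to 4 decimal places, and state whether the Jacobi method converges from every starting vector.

a₁₂a₂₁/(a₁₁a₂₂) = (2)·(-6) / ((6)·(-7)) = 0.285714
ρ = √|0.285714| = √0.285714 = 0.5345
ρ < 1, so Jacobi converges

0.5345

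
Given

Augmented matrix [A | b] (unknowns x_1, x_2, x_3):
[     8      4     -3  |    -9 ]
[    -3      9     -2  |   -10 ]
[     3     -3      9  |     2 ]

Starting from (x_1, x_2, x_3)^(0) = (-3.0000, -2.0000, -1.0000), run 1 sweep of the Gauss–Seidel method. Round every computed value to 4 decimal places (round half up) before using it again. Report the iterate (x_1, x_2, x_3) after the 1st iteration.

(-0.5000, -1.5000, -0.1111)

Iteration 1:
  x_1 = (-9 - (4)·-2.0000 - (-3)·-1.0000) / (8) = -0.5000
  x_2 = (-10 - (-3)·-0.5000 - (-2)·-1.0000) / (9) = -1.5000
  x_3 = (2 - (3)·-0.5000 - (-3)·-1.5000) / (9) = -0.1111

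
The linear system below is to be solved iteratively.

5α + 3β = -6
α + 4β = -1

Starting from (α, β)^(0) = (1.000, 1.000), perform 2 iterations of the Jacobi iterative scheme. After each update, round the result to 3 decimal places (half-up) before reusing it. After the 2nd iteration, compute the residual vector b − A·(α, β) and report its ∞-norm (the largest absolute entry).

2.100

Iteration 1:
  α = (-6 - (3)·1.000) / (5) = -1.800
  β = (-1 - (1)·1.000) / (4) = -0.500
Iteration 2:
  α = (-6 - (3)·-0.500) / (5) = -0.900
  β = (-1 - (1)·-1.800) / (4) = 0.200
Residual b − A·x = (-2.100, -0.900); ∞-norm = 2.100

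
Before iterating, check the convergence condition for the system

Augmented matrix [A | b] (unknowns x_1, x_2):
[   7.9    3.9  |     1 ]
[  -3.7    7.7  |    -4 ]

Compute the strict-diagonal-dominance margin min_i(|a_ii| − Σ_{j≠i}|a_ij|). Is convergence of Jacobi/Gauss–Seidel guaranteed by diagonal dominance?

row 1: |7.9| − (3.9) = 4
row 2: |7.7| − (3.7) = 4
minimum over rows = 4 → strictly diagonally dominant (convergence guaranteed)

4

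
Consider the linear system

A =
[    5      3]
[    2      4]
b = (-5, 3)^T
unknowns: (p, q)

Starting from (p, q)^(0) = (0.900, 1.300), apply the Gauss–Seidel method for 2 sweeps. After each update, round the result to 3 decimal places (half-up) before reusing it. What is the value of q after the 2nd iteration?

1.742

Iteration 1:
  p = (-5 - (3)·1.300) / (5) = -1.780
  q = (3 - (2)·-1.780) / (4) = 1.640
Iteration 2:
  p = (-5 - (3)·1.640) / (5) = -1.984
  q = (3 - (2)·-1.984) / (4) = 1.742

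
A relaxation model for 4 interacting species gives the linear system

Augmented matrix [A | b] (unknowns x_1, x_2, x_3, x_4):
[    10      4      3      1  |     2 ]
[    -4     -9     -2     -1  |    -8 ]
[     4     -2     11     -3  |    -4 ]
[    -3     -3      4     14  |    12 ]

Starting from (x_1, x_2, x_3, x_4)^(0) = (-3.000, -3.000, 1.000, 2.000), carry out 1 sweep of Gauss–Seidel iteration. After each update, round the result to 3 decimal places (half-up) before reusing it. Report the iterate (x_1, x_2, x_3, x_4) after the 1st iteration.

Iteration 1:
  x_1 = (2 - (4)·-3.000 - (3)·1.000 - (1)·2.000) / (10) = 0.900
  x_2 = (-8 - (-4)·0.900 - (-2)·1.000 - (-1)·2.000) / (-9) = 0.044
  x_3 = (-4 - (4)·0.900 - (-2)·0.044 - (-3)·2.000) / (11) = -0.137
  x_4 = (12 - (-3)·0.900 - (-3)·0.044 - (4)·-0.137) / (14) = 1.099

(0.900, 0.044, -0.137, 1.099)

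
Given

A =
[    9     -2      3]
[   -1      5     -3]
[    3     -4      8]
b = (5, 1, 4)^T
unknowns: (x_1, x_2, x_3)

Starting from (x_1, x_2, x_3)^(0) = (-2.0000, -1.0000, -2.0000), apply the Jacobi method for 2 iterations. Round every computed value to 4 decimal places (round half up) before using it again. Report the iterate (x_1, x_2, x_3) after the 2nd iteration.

Iteration 1:
  x_1 = (5 - (-2)·-1.0000 - (3)·-2.0000) / (9) = 1.0000
  x_2 = (1 - (-1)·-2.0000 - (-3)·-2.0000) / (5) = -1.4000
  x_3 = (4 - (3)·-2.0000 - (-4)·-1.0000) / (8) = 0.7500
Iteration 2:
  x_1 = (5 - (-2)·-1.4000 - (3)·0.7500) / (9) = -0.0056
  x_2 = (1 - (-1)·1.0000 - (-3)·0.7500) / (5) = 0.8500
  x_3 = (4 - (3)·1.0000 - (-4)·-1.4000) / (8) = -0.5750

(-0.0056, 0.8500, -0.5750)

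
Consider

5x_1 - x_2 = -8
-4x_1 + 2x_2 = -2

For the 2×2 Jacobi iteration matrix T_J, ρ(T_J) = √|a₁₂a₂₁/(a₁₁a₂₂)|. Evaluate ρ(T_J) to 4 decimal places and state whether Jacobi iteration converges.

0.6325

a₁₂a₂₁/(a₁₁a₂₂) = (-1)·(-4) / ((5)·(2)) = 0.400000
ρ = √|0.400000| = √0.400000 = 0.6325
ρ < 1, so Jacobi converges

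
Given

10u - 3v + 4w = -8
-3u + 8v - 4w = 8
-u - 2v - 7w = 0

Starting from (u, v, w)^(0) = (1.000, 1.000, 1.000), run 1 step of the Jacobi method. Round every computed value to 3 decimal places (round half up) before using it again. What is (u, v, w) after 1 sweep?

Iteration 1:
  u = (-8 - (-3)·1.000 - (4)·1.000) / (10) = -0.900
  v = (8 - (-3)·1.000 - (-4)·1.000) / (8) = 1.875
  w = (0 - (-1)·1.000 - (-2)·1.000) / (-7) = -0.429

(-0.900, 1.875, -0.429)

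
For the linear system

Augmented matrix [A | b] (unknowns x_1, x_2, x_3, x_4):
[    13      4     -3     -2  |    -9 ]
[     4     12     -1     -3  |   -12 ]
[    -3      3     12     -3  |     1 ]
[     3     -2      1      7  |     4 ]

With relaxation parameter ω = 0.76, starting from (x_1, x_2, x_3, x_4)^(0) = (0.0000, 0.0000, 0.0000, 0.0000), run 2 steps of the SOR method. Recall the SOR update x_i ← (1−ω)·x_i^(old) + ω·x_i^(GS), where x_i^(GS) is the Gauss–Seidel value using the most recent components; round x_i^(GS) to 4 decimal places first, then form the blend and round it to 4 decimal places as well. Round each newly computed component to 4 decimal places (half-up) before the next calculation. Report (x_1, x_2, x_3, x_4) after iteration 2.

(-0.4376, -0.7068, 0.2218, 0.5098)

Iteration 1:
  x_1: GS value = (-9 - (4)·0.0000 - (-3)·0.0000 - (-2)·0.0000) / (13) = -0.6923;  x_1 ← (1−ω)·0.0000 + ω·-0.6923 = -0.5261
  x_2: GS value = (-12 - (4)·-0.5261 - (-1)·0.0000 - (-3)·0.0000) / (12) = -0.8246;  x_2 ← (1−ω)·0.0000 + ω·-0.8246 = -0.6267
  x_3: GS value = (1 - (-3)·-0.5261 - (3)·-0.6267 - (-3)·0.0000) / (12) = 0.1085;  x_3 ← (1−ω)·0.0000 + ω·0.1085 = 0.0825
  x_4: GS value = (4 - (3)·-0.5261 - (-2)·-0.6267 - (1)·0.0825) / (7) = 0.6061;  x_4 ← (1−ω)·0.0000 + ω·0.6061 = 0.4606
Iteration 2:
  x_1: GS value = (-9 - (4)·-0.6267 - (-3)·0.0825 - (-2)·0.4606) / (13) = -0.4096;  x_1 ← (1−ω)·-0.5261 + ω·-0.4096 = -0.4376
  x_2: GS value = (-12 - (4)·-0.4376 - (-1)·0.0825 - (-3)·0.4606) / (12) = -0.7321;  x_2 ← (1−ω)·-0.6267 + ω·-0.7321 = -0.7068
  x_3: GS value = (1 - (-3)·-0.4376 - (3)·-0.7068 - (-3)·0.4606) / (12) = 0.2658;  x_3 ← (1−ω)·0.0825 + ω·0.2658 = 0.2218
  x_4: GS value = (4 - (3)·-0.4376 - (-2)·-0.7068 - (1)·0.2218) / (7) = 0.5253;  x_4 ← (1−ω)·0.4606 + ω·0.5253 = 0.5098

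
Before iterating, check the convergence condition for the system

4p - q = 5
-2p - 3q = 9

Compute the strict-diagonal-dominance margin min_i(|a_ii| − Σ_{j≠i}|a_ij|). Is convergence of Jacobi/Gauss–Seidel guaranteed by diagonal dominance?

row 1: |4| − (1) = 3
row 2: |-3| − (2) = 1
minimum over rows = 1 → strictly diagonally dominant (convergence guaranteed)

1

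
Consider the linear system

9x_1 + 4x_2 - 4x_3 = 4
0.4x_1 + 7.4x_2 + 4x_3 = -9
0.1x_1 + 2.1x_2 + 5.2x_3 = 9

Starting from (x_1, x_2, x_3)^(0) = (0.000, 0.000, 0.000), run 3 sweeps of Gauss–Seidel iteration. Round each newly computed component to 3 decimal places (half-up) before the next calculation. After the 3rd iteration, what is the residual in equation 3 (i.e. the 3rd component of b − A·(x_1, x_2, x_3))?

Iteration 1:
  x_1 = (4 - (4)·0.000 - (-4)·0.000) / (9) = 0.444
  x_2 = (-9 - (0.4)·0.444 - (4)·0.000) / (7.4) = -1.240
  x_3 = (9 - (0.1)·0.444 - (2.1)·-1.240) / (5.2) = 2.223
Iteration 2:
  x_1 = (4 - (4)·-1.240 - (-4)·2.223) / (9) = 1.984
  x_2 = (-9 - (0.4)·1.984 - (4)·2.223) / (7.4) = -2.525
  x_3 = (9 - (0.1)·1.984 - (2.1)·-2.525) / (5.2) = 2.712
Iteration 3:
  x_1 = (4 - (4)·-2.525 - (-4)·2.712) / (9) = 2.772
  x_2 = (-9 - (0.4)·2.772 - (4)·2.712) / (7.4) = -2.832
  x_3 = (9 - (0.1)·2.772 - (2.1)·-2.832) / (5.2) = 2.821
Residual b − A·x = (1.664, -0.436, 0.001)

0.001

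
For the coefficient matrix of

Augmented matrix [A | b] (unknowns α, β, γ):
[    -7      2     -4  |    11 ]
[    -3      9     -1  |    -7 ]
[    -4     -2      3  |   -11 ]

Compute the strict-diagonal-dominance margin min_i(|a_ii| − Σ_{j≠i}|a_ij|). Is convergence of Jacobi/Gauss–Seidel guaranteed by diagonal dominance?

row 1: |-7| − (2+4) = 1
row 2: |9| − (3+1) = 5
row 3: |3| − (4+2) = -3
minimum over rows = -3 → not strictly diagonally dominant

-3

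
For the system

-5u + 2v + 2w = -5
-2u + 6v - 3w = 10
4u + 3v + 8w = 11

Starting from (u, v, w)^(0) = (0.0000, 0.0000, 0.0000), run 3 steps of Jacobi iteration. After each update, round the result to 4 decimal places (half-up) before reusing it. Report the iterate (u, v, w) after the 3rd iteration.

Iteration 1:
  u = (-5 - (2)·0.0000 - (2)·0.0000) / (-5) = 1.0000
  v = (10 - (-2)·0.0000 - (-3)·0.0000) / (6) = 1.6667
  w = (11 - (4)·0.0000 - (3)·0.0000) / (8) = 1.3750
Iteration 2:
  u = (-5 - (2)·1.6667 - (2)·1.3750) / (-5) = 2.2167
  v = (10 - (-2)·1.0000 - (-3)·1.3750) / (6) = 2.6875
  w = (11 - (4)·1.0000 - (3)·1.6667) / (8) = 0.2500
Iteration 3:
  u = (-5 - (2)·2.6875 - (2)·0.2500) / (-5) = 2.1750
  v = (10 - (-2)·2.2167 - (-3)·0.2500) / (6) = 2.5306
  w = (11 - (4)·2.2167 - (3)·2.6875) / (8) = -0.7412

(2.1750, 2.5306, -0.7412)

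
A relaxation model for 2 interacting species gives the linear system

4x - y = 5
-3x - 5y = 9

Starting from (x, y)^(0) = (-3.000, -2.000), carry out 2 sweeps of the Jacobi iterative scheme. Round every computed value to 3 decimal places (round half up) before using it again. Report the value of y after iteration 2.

Iteration 1:
  x = (5 - (-1)·-2.000) / (4) = 0.750
  y = (9 - (-3)·-3.000) / (-5) = 0.000
Iteration 2:
  x = (5 - (-1)·0.000) / (4) = 1.250
  y = (9 - (-3)·0.750) / (-5) = -2.250

-2.250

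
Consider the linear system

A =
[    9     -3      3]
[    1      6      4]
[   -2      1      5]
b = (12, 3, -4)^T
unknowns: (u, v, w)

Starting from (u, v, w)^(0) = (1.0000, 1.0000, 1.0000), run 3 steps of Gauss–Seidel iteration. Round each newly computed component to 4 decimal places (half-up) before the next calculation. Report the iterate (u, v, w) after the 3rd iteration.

(1.5970, 0.4847, -0.2581)

Iteration 1:
  u = (12 - (-3)·1.0000 - (3)·1.0000) / (9) = 1.3333
  v = (3 - (1)·1.3333 - (4)·1.0000) / (6) = -0.3889
  w = (-4 - (-2)·1.3333 - (1)·-0.3889) / (5) = -0.1889
Iteration 2:
  u = (12 - (-3)·-0.3889 - (3)·-0.1889) / (9) = 1.2667
  v = (3 - (1)·1.2667 - (4)·-0.1889) / (6) = 0.4148
  w = (-4 - (-2)·1.2667 - (1)·0.4148) / (5) = -0.3763
Iteration 3:
  u = (12 - (-3)·0.4148 - (3)·-0.3763) / (9) = 1.5970
  v = (3 - (1)·1.5970 - (4)·-0.3763) / (6) = 0.4847
  w = (-4 - (-2)·1.5970 - (1)·0.4847) / (5) = -0.2581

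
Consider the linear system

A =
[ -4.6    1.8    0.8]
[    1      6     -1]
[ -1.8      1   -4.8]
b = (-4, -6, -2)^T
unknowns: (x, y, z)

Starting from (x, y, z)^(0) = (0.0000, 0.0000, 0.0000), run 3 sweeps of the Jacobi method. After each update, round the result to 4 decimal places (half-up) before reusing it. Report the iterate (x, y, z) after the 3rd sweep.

(0.4282, -1.1114, -0.0139)

Iteration 1:
  x = (-4 - (1.8)·0.0000 - (0.8)·0.0000) / (-4.6) = 0.8696
  y = (-6 - (1)·0.0000 - (-1)·0.0000) / (6) = -1.0000
  z = (-2 - (-1.8)·0.0000 - (1)·0.0000) / (-4.8) = 0.4167
Iteration 2:
  x = (-4 - (1.8)·-1.0000 - (0.8)·0.4167) / (-4.6) = 0.5507
  y = (-6 - (1)·0.8696 - (-1)·0.4167) / (6) = -1.0755
  z = (-2 - (-1.8)·0.8696 - (1)·-1.0000) / (-4.8) = -0.1178
Iteration 3:
  x = (-4 - (1.8)·-1.0755 - (0.8)·-0.1178) / (-4.6) = 0.4282
  y = (-6 - (1)·0.5507 - (-1)·-0.1178) / (6) = -1.1114
  z = (-2 - (-1.8)·0.5507 - (1)·-1.0755) / (-4.8) = -0.0139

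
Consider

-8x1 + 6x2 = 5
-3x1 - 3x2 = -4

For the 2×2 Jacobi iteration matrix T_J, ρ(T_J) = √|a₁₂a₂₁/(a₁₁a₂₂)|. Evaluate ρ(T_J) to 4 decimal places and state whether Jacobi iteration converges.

0.8660

a₁₂a₂₁/(a₁₁a₂₂) = (6)·(-3) / ((-8)·(-3)) = -0.750000
ρ = √|-0.750000| = √0.750000 = 0.8660
ρ < 1, so Jacobi converges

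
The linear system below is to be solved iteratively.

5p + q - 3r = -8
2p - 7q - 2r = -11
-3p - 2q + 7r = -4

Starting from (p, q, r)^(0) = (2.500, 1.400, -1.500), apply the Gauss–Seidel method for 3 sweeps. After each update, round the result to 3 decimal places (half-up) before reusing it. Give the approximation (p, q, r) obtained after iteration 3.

(-2.669, 1.203, -1.372)

Iteration 1:
  p = (-8 - (1)·1.400 - (-3)·-1.500) / (5) = -2.780
  q = (-11 - (2)·-2.780 - (-2)·-1.500) / (-7) = 1.206
  r = (-4 - (-3)·-2.780 - (-2)·1.206) / (7) = -1.418
Iteration 2:
  p = (-8 - (1)·1.206 - (-3)·-1.418) / (5) = -2.692
  q = (-11 - (2)·-2.692 - (-2)·-1.418) / (-7) = 1.207
  r = (-4 - (-3)·-2.692 - (-2)·1.207) / (7) = -1.380
Iteration 3:
  p = (-8 - (1)·1.207 - (-3)·-1.380) / (5) = -2.669
  q = (-11 - (2)·-2.669 - (-2)·-1.380) / (-7) = 1.203
  r = (-4 - (-3)·-2.669 - (-2)·1.203) / (7) = -1.372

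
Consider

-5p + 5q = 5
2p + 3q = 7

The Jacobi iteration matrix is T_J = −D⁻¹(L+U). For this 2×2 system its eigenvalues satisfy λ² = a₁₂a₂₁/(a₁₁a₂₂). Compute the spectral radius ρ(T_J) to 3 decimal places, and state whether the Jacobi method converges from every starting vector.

a₁₂a₂₁/(a₁₁a₂₂) = (5)·(2) / ((-5)·(3)) = -0.666667
ρ = √|-0.666667| = √0.666667 = 0.816
ρ < 1, so Jacobi converges

0.816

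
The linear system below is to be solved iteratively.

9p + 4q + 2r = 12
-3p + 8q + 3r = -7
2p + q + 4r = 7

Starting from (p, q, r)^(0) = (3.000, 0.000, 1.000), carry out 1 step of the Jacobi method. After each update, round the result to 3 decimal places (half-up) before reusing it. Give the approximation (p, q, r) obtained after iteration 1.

Iteration 1:
  p = (12 - (4)·0.000 - (2)·1.000) / (9) = 1.111
  q = (-7 - (-3)·3.000 - (3)·1.000) / (8) = -0.125
  r = (7 - (2)·3.000 - (1)·0.000) / (4) = 0.250

(1.111, -0.125, 0.250)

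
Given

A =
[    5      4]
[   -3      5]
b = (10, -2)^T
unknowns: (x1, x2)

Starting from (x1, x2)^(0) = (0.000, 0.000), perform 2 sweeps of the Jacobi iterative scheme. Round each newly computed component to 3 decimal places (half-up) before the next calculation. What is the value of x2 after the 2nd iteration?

Iteration 1:
  x1 = (10 - (4)·0.000) / (5) = 2.000
  x2 = (-2 - (-3)·0.000) / (5) = -0.400
Iteration 2:
  x1 = (10 - (4)·-0.400) / (5) = 2.320
  x2 = (-2 - (-3)·2.000) / (5) = 0.800

0.800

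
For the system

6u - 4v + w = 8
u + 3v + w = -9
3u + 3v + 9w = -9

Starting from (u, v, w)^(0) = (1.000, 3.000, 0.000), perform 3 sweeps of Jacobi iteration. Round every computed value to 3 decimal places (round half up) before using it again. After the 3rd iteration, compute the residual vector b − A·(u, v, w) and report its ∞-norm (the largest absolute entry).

2.054

Iteration 1:
  u = (8 - (-4)·3.000 - (1)·0.000) / (6) = 3.333
  v = (-9 - (1)·1.000 - (1)·0.000) / (3) = -3.333
  w = (-9 - (3)·1.000 - (3)·3.000) / (9) = -2.333
Iteration 2:
  u = (8 - (-4)·-3.333 - (1)·-2.333) / (6) = -0.500
  v = (-9 - (1)·3.333 - (1)·-2.333) / (3) = -3.333
  w = (-9 - (3)·3.333 - (3)·-3.333) / (9) = -1.000
Iteration 3:
  u = (8 - (-4)·-3.333 - (1)·-1.000) / (6) = -0.722
  v = (-9 - (1)·-0.500 - (1)·-1.000) / (3) = -2.500
  w = (-9 - (3)·-0.500 - (3)·-3.333) / (9) = 0.278
Residual b − A·x = (2.054, -1.056, -1.836); ∞-norm = 2.054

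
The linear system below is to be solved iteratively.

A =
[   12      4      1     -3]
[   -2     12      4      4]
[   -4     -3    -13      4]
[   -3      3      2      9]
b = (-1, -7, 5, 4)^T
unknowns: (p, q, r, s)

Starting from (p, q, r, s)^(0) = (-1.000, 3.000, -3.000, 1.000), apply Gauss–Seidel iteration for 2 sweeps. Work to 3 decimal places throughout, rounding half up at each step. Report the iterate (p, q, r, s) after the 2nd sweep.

(-0.030, -0.701, -0.143, 0.700)

Iteration 1:
  p = (-1 - (4)·3.000 - (1)·-3.000 - (-3)·1.000) / (12) = -0.583
  q = (-7 - (-2)·-0.583 - (4)·-3.000 - (4)·1.000) / (12) = -0.014
  r = (5 - (-4)·-0.583 - (-3)·-0.014 - (4)·1.000) / (-13) = 0.106
  s = (4 - (-3)·-0.583 - (3)·-0.014 - (2)·0.106) / (9) = 0.231
Iteration 2:
  p = (-1 - (4)·-0.014 - (1)·0.106 - (-3)·0.231) / (12) = -0.030
  q = (-7 - (-2)·-0.030 - (4)·0.106 - (4)·0.231) / (12) = -0.701
  r = (5 - (-4)·-0.030 - (-3)·-0.701 - (4)·0.231) / (-13) = -0.143
  s = (4 - (-3)·-0.030 - (3)·-0.701 - (2)·-0.143) / (9) = 0.700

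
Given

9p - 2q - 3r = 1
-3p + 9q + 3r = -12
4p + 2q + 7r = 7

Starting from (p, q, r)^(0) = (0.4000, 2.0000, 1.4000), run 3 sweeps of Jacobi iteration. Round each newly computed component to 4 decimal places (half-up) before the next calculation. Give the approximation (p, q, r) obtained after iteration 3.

Iteration 1:
  p = (1 - (-2)·2.0000 - (-3)·1.4000) / (9) = 1.0222
  q = (-12 - (-3)·0.4000 - (3)·1.4000) / (9) = -1.6667
  r = (7 - (4)·0.4000 - (2)·2.0000) / (7) = 0.2000
Iteration 2:
  p = (1 - (-2)·-1.6667 - (-3)·0.2000) / (9) = -0.1926
  q = (-12 - (-3)·1.0222 - (3)·0.2000) / (9) = -1.0593
  r = (7 - (4)·1.0222 - (2)·-1.6667) / (7) = 0.8921
Iteration 3:
  p = (1 - (-2)·-1.0593 - (-3)·0.8921) / (9) = 0.1731
  q = (-12 - (-3)·-0.1926 - (3)·0.8921) / (9) = -1.6949
  r = (7 - (4)·-0.1926 - (2)·-1.0593) / (7) = 1.4127

(0.1731, -1.6949, 1.4127)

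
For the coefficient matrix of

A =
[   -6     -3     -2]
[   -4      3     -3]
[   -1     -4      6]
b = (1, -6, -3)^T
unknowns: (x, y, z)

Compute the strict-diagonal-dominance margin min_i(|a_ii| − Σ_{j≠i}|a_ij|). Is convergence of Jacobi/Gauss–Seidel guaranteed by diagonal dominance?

-4

row 1: |-6| − (3+2) = 1
row 2: |3| − (4+3) = -4
row 3: |6| − (1+4) = 1
minimum over rows = -4 → not strictly diagonally dominant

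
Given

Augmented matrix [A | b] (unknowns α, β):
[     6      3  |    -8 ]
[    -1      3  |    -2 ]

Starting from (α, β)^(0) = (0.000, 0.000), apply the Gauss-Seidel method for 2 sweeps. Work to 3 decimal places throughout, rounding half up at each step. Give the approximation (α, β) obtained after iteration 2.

(-0.778, -0.926)

Iteration 1:
  α = (-8 - (3)·0.000) / (6) = -1.333
  β = (-2 - (-1)·-1.333) / (3) = -1.111
Iteration 2:
  α = (-8 - (3)·-1.111) / (6) = -0.778
  β = (-2 - (-1)·-0.778) / (3) = -0.926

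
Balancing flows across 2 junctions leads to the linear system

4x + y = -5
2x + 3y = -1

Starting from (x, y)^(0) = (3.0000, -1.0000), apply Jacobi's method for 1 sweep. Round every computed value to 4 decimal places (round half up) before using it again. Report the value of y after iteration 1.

Iteration 1:
  x = (-5 - (1)·-1.0000) / (4) = -1.0000
  y = (-1 - (2)·3.0000) / (3) = -2.3333

-2.3333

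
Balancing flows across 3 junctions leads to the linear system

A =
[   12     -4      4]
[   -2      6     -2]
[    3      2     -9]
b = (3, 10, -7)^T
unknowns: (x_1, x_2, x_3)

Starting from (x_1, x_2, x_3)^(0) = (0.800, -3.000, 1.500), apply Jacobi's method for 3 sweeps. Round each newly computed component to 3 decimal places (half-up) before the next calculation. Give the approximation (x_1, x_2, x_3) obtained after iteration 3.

Iteration 1:
  x_1 = (3 - (-4)·-3.000 - (4)·1.500) / (12) = -1.250
  x_2 = (10 - (-2)·0.800 - (-2)·1.500) / (6) = 2.433
  x_3 = (-7 - (3)·0.800 - (2)·-3.000) / (-9) = 0.378
Iteration 2:
  x_1 = (3 - (-4)·2.433 - (4)·0.378) / (12) = 0.935
  x_2 = (10 - (-2)·-1.250 - (-2)·0.378) / (6) = 1.376
  x_3 = (-7 - (3)·-1.250 - (2)·2.433) / (-9) = 0.902
Iteration 3:
  x_1 = (3 - (-4)·1.376 - (4)·0.902) / (12) = 0.408
  x_2 = (10 - (-2)·0.935 - (-2)·0.902) / (6) = 2.279
  x_3 = (-7 - (3)·0.935 - (2)·1.376) / (-9) = 1.395

(0.408, 2.279, 1.395)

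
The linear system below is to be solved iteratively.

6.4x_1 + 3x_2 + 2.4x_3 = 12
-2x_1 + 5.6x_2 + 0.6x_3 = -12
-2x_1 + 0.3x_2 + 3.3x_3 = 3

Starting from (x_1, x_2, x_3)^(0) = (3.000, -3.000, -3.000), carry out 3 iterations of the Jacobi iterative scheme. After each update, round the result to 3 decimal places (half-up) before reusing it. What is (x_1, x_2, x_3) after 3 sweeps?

Iteration 1:
  x_1 = (12 - (3)·-3.000 - (2.4)·-3.000) / (6.4) = 4.406
  x_2 = (-12 - (-2)·3.000 - (0.6)·-3.000) / (5.6) = -0.750
  x_3 = (3 - (-2)·3.000 - (0.3)·-3.000) / (3.3) = 3.000
Iteration 2:
  x_1 = (12 - (3)·-0.750 - (2.4)·3.000) / (6.4) = 1.102
  x_2 = (-12 - (-2)·4.406 - (0.6)·3.000) / (5.6) = -0.891
  x_3 = (3 - (-2)·4.406 - (0.3)·-0.750) / (3.3) = 3.648
Iteration 3:
  x_1 = (12 - (3)·-0.891 - (2.4)·3.648) / (6.4) = 0.925
  x_2 = (-12 - (-2)·1.102 - (0.6)·3.648) / (5.6) = -2.140
  x_3 = (3 - (-2)·1.102 - (0.3)·-0.891) / (3.3) = 1.658

(0.925, -2.140, 1.658)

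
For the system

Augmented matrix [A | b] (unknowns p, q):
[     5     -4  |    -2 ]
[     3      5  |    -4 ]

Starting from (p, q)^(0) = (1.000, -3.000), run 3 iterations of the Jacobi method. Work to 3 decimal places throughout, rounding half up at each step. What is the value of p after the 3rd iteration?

0.304

Iteration 1:
  p = (-2 - (-4)·-3.000) / (5) = -2.800
  q = (-4 - (3)·1.000) / (5) = -1.400
Iteration 2:
  p = (-2 - (-4)·-1.400) / (5) = -1.520
  q = (-4 - (3)·-2.800) / (5) = 0.880
Iteration 3:
  p = (-2 - (-4)·0.880) / (5) = 0.304
  q = (-4 - (3)·-1.520) / (5) = 0.112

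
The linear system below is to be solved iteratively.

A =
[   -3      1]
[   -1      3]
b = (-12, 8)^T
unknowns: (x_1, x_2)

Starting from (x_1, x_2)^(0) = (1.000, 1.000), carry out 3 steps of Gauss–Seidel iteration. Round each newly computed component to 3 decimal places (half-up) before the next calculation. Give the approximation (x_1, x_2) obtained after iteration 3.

(5.486, 4.495)

Iteration 1:
  x_1 = (-12 - (1)·1.000) / (-3) = 4.333
  x_2 = (8 - (-1)·4.333) / (3) = 4.111
Iteration 2:
  x_1 = (-12 - (1)·4.111) / (-3) = 5.370
  x_2 = (8 - (-1)·5.370) / (3) = 4.457
Iteration 3:
  x_1 = (-12 - (1)·4.457) / (-3) = 5.486
  x_2 = (8 - (-1)·5.486) / (3) = 4.495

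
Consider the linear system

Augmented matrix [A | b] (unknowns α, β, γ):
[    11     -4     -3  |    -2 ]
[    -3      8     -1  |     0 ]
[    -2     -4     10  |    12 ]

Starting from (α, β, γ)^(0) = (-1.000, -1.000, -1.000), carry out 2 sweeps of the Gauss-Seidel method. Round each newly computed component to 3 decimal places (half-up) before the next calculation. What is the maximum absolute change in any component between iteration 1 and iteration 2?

Iteration 1:
  α = (-2 - (-4)·-1.000 - (-3)·-1.000) / (11) = -0.818
  β = (0 - (-3)·-0.818 - (-1)·-1.000) / (8) = -0.432
  γ = (12 - (-2)·-0.818 - (-4)·-0.432) / (10) = 0.864
Iteration 2:
  α = (-2 - (-4)·-0.432 - (-3)·0.864) / (11) = -0.103
  β = (0 - (-3)·-0.103 - (-1)·0.864) / (8) = 0.069
  γ = (12 - (-2)·-0.103 - (-4)·0.069) / (10) = 1.207
Change: (0.715, 0.501, 0.343) → max |·| = 0.715

0.715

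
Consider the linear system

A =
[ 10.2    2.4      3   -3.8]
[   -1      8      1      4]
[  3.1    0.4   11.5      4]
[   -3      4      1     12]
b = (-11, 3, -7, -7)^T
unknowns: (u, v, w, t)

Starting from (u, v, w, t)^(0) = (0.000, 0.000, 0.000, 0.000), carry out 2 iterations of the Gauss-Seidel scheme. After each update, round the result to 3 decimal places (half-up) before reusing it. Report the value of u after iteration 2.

Iteration 1:
  u = (-11 - (2.4)·0.000 - (3)·0.000 - (-3.8)·0.000) / (10.2) = -1.078
  v = (3 - (-1)·-1.078 - (1)·0.000 - (4)·0.000) / (8) = 0.240
  w = (-7 - (3.1)·-1.078 - (0.4)·0.240 - (4)·0.000) / (11.5) = -0.326
  t = (-7 - (-3)·-1.078 - (4)·0.240 - (1)·-0.326) / (12) = -0.906
Iteration 2:
  u = (-11 - (2.4)·0.240 - (3)·-0.326 - (-3.8)·-0.906) / (10.2) = -1.377
  v = (3 - (-1)·-1.377 - (1)·-0.326 - (4)·-0.906) / (8) = 0.697
  w = (-7 - (3.1)·-1.377 - (0.4)·0.697 - (4)·-0.906) / (11.5) = 0.053
  t = (-7 - (-3)·-1.377 - (4)·0.697 - (1)·0.053) / (12) = -1.164

-1.377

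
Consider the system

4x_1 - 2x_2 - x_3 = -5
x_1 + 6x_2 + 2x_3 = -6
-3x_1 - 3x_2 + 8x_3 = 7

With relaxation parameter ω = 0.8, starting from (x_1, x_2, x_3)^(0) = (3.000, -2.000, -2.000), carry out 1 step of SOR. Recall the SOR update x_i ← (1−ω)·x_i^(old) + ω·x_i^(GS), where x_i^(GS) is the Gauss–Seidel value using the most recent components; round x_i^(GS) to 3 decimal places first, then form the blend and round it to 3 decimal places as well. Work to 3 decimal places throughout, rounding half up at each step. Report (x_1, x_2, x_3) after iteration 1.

(-1.600, -0.454, -0.316)

Iteration 1:
  x_1: GS value = (-5 - (-2)·-2.000 - (-1)·-2.000) / (4) = -2.750;  x_1 ← (1−ω)·3.000 + ω·-2.750 = -1.600
  x_2: GS value = (-6 - (1)·-1.600 - (2)·-2.000) / (6) = -0.067;  x_2 ← (1−ω)·-2.000 + ω·-0.067 = -0.454
  x_3: GS value = (7 - (-3)·-1.600 - (-3)·-0.454) / (8) = 0.105;  x_3 ← (1−ω)·-2.000 + ω·0.105 = -0.316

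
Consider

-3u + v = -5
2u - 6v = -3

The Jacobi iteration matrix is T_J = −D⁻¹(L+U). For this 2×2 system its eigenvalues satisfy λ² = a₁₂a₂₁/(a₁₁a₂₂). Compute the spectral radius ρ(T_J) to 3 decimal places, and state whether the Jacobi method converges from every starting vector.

0.333

a₁₂a₂₁/(a₁₁a₂₂) = (1)·(2) / ((-3)·(-6)) = 0.111111
ρ = √|0.111111| = √0.111111 = 0.333
ρ < 1, so Jacobi converges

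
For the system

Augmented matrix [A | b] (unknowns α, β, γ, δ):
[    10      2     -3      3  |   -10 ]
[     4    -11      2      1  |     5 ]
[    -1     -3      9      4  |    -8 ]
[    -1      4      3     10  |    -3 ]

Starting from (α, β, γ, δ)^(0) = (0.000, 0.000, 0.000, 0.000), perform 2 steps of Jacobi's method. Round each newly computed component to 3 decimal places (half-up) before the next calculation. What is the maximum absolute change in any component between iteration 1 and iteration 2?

0.552

Iteration 1:
  α = (-10 - (2)·0.000 - (-3)·0.000 - (3)·0.000) / (10) = -1.000
  β = (5 - (4)·0.000 - (2)·0.000 - (1)·0.000) / (-11) = -0.455
  γ = (-8 - (-1)·0.000 - (-3)·0.000 - (4)·0.000) / (9) = -0.889
  δ = (-3 - (-1)·0.000 - (4)·0.000 - (3)·0.000) / (10) = -0.300
Iteration 2:
  α = (-10 - (2)·-0.455 - (-3)·-0.889 - (3)·-0.300) / (10) = -1.086
  β = (5 - (4)·-1.000 - (2)·-0.889 - (1)·-0.300) / (-11) = -1.007
  γ = (-8 - (-1)·-1.000 - (-3)·-0.455 - (4)·-0.300) / (9) = -1.018
  δ = (-3 - (-1)·-1.000 - (4)·-0.455 - (3)·-0.889) / (10) = 0.049
Change: (-0.086, -0.552, -0.129, 0.349) → max |·| = 0.552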